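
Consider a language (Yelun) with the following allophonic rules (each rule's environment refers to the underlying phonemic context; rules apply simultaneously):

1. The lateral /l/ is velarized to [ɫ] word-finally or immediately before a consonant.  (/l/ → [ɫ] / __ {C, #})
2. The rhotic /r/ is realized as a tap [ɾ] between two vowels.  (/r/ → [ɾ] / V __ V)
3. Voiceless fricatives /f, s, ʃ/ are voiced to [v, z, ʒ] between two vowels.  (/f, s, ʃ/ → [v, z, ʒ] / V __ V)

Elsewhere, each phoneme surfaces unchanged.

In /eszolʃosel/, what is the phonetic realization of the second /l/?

[ɫ]

Rule 1 applies to /l/ (word-final: word-finally or immediately before a consonant) → [ɫ].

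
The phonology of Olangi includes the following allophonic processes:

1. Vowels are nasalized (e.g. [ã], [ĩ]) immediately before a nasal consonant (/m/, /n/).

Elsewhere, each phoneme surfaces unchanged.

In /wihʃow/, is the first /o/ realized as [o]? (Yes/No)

Yes

/o/ — between /ʃ/ and /w/; rule 1 does not apply here → [o].
The actual realization is [o], which matches [o].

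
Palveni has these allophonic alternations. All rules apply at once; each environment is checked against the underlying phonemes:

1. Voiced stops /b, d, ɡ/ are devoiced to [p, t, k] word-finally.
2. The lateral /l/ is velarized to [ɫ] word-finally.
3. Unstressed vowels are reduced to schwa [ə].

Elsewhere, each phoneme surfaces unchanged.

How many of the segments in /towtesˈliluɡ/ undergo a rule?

Segments that undergo a rule: /o/ → [ə] (rule 3); /e/ → [ə] (rule 3); /u/ → [ə] (rule 3); /ɡ/ → [k] (rule 1).
All other segments surface unchanged.

4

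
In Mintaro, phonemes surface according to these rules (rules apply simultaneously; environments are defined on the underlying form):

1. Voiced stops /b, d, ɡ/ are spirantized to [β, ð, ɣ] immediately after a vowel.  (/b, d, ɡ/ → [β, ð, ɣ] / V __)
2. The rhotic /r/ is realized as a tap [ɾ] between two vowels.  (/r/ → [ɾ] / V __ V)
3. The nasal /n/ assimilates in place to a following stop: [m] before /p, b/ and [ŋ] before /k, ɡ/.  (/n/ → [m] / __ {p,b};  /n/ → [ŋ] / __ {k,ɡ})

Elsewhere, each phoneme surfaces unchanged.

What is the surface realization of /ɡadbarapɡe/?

/ɡ/ — word-initial; rule 1 does not apply here → [ɡ].
/a/ — not in any rule's target class → [a].
/d/ (between /a/ and /b/) occurs immediately after a vowel → [ð] by rule 1.
/b/ — between /d/ and /a/; rule 1 does not apply here → [b].
/a/ — not in any rule's target class → [a].
/r/ (between /a/ and /a/): between two vowels, so rule 2 applies → [ɾ].
/a/ — not in any rule's target class → [a].
/p/ stays [p].
/ɡ/ — between /p/ and /e/; rule 1 does not apply here → [ɡ].
/e/ (word-final): no rule targets it → [e].

[ɡaðbaɾapɡe]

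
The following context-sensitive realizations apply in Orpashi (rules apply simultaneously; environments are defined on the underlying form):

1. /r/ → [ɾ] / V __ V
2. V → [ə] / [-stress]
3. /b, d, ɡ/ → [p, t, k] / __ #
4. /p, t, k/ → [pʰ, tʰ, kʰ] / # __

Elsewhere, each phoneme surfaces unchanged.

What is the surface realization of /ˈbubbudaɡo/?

[ˈbubbədəɡə]

/b/ (word-initial): rule 3 targets it, but not word-finally → unchanged [b].
/u/ (between /b/ and /b/) fails the environment for rule 2, so it stays [u].
/b/ — between /u/ and /b/; rule 3 does not apply here → [b].
/b/ (between /b/ and /u/): rule 3 targets it, but not word-finally → unchanged [b].
/u/ — between /b/ and /d/, in an unstressed syllable — surfaces as [ə] (rule 2).
/d/ — between /u/ and /a/; rule 3 does not apply here → [d].
Rule 2 applies to /a/ (between /d/ and /ɡ/: in an unstressed syllable) → [ə].
/ɡ/ — between /a/ and /o/; rule 3 does not apply here → [ɡ].
/o/ (word-final): in an unstressed syllable, so rule 2 applies → [ə].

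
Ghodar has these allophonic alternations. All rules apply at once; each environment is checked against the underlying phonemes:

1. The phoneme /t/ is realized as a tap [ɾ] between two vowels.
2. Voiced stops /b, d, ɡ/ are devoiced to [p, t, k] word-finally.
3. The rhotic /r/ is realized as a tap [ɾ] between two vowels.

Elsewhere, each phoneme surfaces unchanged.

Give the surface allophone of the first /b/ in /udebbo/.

/b/ — between /e/ and /b/; rule 2 does not apply here → [b].

[b]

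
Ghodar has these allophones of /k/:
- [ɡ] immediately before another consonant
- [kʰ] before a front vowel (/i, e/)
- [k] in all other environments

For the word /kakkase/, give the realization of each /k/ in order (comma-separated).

[k], [ɡ], [k]

Occurrence 1 (position 1): no conditioning environment matches → elsewhere allophone [k].
Occurrence 2 (position 3): immediately before another consonant → [ɡ].
Occurrence 3 (position 4): no conditioning environment matches → elsewhere allophone [k].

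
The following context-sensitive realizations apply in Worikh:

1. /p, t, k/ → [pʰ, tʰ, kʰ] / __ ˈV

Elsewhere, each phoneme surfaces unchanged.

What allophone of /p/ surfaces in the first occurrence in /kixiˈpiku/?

/p/ — between /i/ and /i/, immediately before a stressed vowel — surfaces as [pʰ] (rule 1).

[pʰ]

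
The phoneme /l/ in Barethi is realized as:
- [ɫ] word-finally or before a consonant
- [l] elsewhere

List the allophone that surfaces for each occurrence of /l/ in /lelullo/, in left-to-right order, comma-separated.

[l], [l], [ɫ], [l]

Occurrence 1 (position 1): no conditioning environment matches → elsewhere allophone [l].
Occurrence 2 (position 3): no conditioning environment matches → elsewhere allophone [l].
Occurrence 3 (position 5): word-finally or before a consonant → [ɫ].
Occurrence 4 (position 6): no conditioning environment matches → elsewhere allophone [l].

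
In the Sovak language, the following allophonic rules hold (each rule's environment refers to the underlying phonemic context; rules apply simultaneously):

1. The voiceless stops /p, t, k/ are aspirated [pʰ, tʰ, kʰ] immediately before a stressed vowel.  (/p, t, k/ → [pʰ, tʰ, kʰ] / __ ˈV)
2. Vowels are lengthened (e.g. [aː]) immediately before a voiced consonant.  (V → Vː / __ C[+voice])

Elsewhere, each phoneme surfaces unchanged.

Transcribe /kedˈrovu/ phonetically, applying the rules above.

/k/ (word-initial) is in the target of rule 1 but the environment (immediately before a stressed vowel) is not met → [k].
/e/ (between /k/ and /d/): before a voiced consonant, so rule 2 applies → [eː].
/d/ (between /e/ and /r/): no rule targets it → [d].
/r/ — not in any rule's target class → [r].
/o/ meets the environment for rule 2 (before a voiced consonant) → [oː].
/v/ (between /o/ and /u/): no rule targets it → [v].
/u/ (word-final) is in the target of rule 2 but the environment (before a voiced consonant) is not met → [u].

[keːdˈroːvu]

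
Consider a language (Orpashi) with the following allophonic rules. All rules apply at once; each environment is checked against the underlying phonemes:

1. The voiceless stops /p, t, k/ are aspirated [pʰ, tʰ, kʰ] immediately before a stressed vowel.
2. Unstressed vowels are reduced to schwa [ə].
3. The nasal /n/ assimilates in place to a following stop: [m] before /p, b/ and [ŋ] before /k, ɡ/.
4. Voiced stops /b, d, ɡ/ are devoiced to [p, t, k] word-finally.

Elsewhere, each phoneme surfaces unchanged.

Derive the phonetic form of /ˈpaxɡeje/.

Rule 1 applies to /p/ (word-initial: immediately before a stressed vowel) → [pʰ].
/a/ (between /p/ and /x/) fails the environment for rule 2, so it stays [a].
/x/ — not in any rule's target class → [x].
/ɡ/ (between /x/ and /e/) fails the environment for rule 4, so it stays [ɡ].
/e/ meets the environment for rule 2 (in an unstressed syllable) → [ə].
/j/ — not in any rule's target class → [j].
/e/ (word-final) occurs in an unstressed syllable → [ə] by rule 2.

[ˈpʰaxɡəjə]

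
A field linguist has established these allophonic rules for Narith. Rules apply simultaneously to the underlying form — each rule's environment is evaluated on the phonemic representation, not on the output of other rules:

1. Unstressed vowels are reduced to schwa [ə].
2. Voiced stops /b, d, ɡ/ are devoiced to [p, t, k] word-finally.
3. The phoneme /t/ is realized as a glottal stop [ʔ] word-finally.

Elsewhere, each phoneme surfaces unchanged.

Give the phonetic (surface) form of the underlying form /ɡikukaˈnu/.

[ɡəkəkəˈnu]

/ɡ/ (word-initial) fails the environment for rule 2, so it stays [ɡ].
/i/ (between /ɡ/ and /k/): in an unstressed syllable, so rule 1 applies → [ə].
/k/ — not in any rule's target class → [k].
/u/ (between /k/ and /k/) occurs in an unstressed syllable → [ə] by rule 1.
/k/ stays [k].
/a/ (between /k/ and /n/): in an unstressed syllable, so rule 1 applies → [ə].
/n/ — not in any rule's target class → [n].
/u/ (word-final) is in the target of rule 1 but the environment (in an unstressed syllable) is not met → [u].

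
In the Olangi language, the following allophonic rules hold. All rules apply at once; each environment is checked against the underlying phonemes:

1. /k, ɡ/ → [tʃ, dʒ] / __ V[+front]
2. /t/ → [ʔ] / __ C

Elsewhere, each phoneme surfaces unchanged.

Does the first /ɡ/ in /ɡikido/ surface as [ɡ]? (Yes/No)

No

/ɡ/ (word-initial) occurs before a front vowel → [dʒ] by rule 1.
The actual realization is [dʒ], not [ɡ].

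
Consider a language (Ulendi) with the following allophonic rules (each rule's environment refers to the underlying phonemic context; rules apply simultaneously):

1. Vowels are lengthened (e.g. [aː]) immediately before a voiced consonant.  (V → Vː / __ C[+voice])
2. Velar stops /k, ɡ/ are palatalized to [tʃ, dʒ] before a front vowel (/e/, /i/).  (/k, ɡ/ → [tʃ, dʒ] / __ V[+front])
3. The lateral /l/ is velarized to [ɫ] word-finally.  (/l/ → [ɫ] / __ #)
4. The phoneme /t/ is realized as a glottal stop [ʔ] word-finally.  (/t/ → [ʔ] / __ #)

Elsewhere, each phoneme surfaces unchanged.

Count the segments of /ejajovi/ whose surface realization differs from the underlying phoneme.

Segments that undergo a rule: /e/ → [eː] (rule 1); /a/ → [aː] (rule 1); /o/ → [oː] (rule 1).
All other segments surface unchanged.

3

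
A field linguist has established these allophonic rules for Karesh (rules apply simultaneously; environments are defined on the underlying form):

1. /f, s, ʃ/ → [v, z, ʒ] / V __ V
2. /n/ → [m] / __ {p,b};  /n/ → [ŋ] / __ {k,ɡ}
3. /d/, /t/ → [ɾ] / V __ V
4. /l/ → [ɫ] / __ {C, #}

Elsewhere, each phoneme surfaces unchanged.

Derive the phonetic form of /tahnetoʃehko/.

/t/ (word-initial) is in the target of rule 3 but the environment (between two vowels) is not met → [t].
/a/ (between /t/ and /h/) is unaffected → [a].
/h/ (between /a/ and /n/) is unaffected → [h].
/n/ (between /h/ and /e/) fails the environment for rule 2, so it stays [n].
/e/ (between /n/ and /t/) is unaffected → [e].
/t/ — between /e/ and /o/, between two vowels — surfaces as [ɾ] (rule 3).
/o/ stays [o].
/ʃ/ meets the environment for rule 1 (between two vowels) → [ʒ].
/e/ (between /ʃ/ and /h/) is unaffected → [e].
/h/ — not in any rule's target class → [h].
/k/ stays [k].
/o/ (word-final): no rule targets it → [o].

[tahneɾoʒehko]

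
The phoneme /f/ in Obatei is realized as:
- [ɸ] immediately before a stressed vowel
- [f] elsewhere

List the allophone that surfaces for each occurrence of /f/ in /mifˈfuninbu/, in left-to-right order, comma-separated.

[f], [ɸ]

Occurrence 1 (position 3): no conditioning environment matches → elsewhere allophone [f].
Occurrence 2 (position 4): immediately before a stressed vowel → [ɸ].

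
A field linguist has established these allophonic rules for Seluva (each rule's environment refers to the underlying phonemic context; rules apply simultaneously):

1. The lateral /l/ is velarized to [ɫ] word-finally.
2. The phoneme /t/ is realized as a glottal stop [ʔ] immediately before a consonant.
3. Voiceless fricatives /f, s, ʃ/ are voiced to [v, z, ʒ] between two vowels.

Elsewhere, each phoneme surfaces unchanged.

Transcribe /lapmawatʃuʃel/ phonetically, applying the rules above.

/l/ (word-initial): rule 1 targets it, but not word-finally → unchanged [l].
/a/ (between /l/ and /p/) is unaffected → [a].
/p/ stays [p].
/m/ (between /p/ and /a/) is unaffected → [m].
/a/ — not in any rule's target class → [a].
/w/ stays [w].
/a/ — not in any rule's target class → [a].
/t/ — between /a/ and /ʃ/, immediately before a consonant — surfaces as [ʔ] (rule 2).
/ʃ/ — between /t/ and /u/; rule 3 does not apply here → [ʃ].
/u/ stays [u].
/ʃ/ (between /u/ and /e/) occurs between two vowels → [ʒ] by rule 3.
/e/ — not in any rule's target class → [e].
/l/ — word-final, word-finally — surfaces as [ɫ] (rule 1).

[lapmawaʔʃuʒeɫ]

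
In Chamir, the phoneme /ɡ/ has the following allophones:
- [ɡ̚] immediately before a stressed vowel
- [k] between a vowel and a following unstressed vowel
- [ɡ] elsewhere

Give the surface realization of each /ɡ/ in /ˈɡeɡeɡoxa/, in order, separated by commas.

[ɡ̚], [k], [k]

Occurrence 1 (position 1): immediately before a stressed vowel → [ɡ̚].
Occurrence 2 (position 3): between a vowel and a following unstressed vowel → [k].
Occurrence 3 (position 5): between a vowel and a following unstressed vowel → [k].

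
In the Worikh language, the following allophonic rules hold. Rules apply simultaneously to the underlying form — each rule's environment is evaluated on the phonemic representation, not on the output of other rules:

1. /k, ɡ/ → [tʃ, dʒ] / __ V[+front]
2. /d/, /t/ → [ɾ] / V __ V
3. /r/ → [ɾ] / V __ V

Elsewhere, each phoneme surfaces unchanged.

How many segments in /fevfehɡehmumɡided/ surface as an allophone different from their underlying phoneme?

Segments that undergo a rule: /ɡ/ → [dʒ] (rule 1); /ɡ/ → [dʒ] (rule 1); /d/ → [ɾ] (rule 2).
All other segments surface unchanged.

3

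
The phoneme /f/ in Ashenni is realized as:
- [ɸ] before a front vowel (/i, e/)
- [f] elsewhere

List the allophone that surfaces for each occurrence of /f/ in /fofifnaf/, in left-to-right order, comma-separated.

Occurrence 1 (position 1): no conditioning environment matches → elsewhere allophone [f].
Occurrence 2 (position 3): before a front vowel (/i, e/) → [ɸ].
Occurrence 3 (position 5): no conditioning environment matches → elsewhere allophone [f].
Occurrence 4 (position 8): no conditioning environment matches → elsewhere allophone [f].

[f], [ɸ], [f], [f]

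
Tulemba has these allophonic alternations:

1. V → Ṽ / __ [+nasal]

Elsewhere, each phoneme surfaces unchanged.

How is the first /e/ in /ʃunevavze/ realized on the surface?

[e]

/e/ (between /n/ and /v/) fails the environment for rule 1, so it stays [e].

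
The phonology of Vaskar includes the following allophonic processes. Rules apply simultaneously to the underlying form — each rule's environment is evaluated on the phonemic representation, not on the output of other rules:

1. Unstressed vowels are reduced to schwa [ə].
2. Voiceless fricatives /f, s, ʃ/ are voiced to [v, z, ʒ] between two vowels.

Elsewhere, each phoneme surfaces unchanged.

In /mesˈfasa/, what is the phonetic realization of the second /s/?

/s/ — between /a/ and /a/, between two vowels — surfaces as [z] (rule 2).

[z]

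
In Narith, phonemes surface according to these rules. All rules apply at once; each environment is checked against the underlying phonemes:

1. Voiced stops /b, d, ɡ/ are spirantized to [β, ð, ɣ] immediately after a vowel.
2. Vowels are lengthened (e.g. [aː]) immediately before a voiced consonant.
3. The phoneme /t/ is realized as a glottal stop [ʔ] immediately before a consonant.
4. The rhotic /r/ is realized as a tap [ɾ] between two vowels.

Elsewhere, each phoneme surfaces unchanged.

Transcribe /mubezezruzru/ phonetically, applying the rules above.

/m/ (word-initial) is unaffected → [m].
/u/ (between /m/ and /b/): before a voiced consonant, so rule 2 applies → [uː].
/b/ meets the environment for rule 1 (immediately after a vowel) → [β].
/e/ — between /b/ and /z/, before a voiced consonant — surfaces as [eː] (rule 2).
/z/ stays [z].
/e/ — between /z/ and /z/, before a voiced consonant — surfaces as [eː] (rule 2).
/z/ (between /e/ and /r/): no rule targets it → [z].
/r/ (between /z/ and /u/) is in the target of rule 4 but the environment (between two vowels) is not met → [r].
/u/ meets the environment for rule 2 (before a voiced consonant) → [uː].
/z/ (between /u/ and /r/) is unaffected → [z].
/r/ (between /z/ and /u/): rule 4 targets it, but not between two vowels → unchanged [r].
/u/ (word-final) fails the environment for rule 2, so it stays [u].

[muːβeːzeːzruːzru]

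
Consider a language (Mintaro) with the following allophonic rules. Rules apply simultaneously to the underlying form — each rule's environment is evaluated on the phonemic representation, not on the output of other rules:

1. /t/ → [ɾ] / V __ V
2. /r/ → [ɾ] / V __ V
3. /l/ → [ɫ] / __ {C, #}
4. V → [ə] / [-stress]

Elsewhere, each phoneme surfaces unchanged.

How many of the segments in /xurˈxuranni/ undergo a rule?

4

Segments that undergo a rule: /u/ → [ə] (rule 4); /r/ → [ɾ] (rule 2); /a/ → [ə] (rule 4); /i/ → [ə] (rule 4).
All other segments surface unchanged.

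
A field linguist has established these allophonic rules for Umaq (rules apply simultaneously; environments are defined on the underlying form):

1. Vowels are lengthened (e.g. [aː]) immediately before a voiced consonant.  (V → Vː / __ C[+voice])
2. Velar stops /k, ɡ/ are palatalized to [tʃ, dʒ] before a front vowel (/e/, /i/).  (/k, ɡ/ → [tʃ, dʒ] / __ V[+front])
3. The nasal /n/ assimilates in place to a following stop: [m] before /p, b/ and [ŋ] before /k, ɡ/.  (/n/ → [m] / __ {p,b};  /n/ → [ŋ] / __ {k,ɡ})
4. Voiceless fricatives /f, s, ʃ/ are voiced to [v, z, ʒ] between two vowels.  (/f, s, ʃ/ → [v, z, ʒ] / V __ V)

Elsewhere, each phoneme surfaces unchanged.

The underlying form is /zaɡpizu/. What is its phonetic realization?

/z/ stays [z].
/a/ (between /z/ and /ɡ/): before a voiced consonant, so rule 1 applies → [aː].
/ɡ/ (between /a/ and /p/) is in the target of rule 2 but the environment (before a front vowel) is not met → [ɡ].
/p/ (between /ɡ/ and /i/) is unaffected → [p].
Rule 1 applies to /i/ (between /p/ and /z/: before a voiced consonant) → [iː].
/z/ stays [z].
/u/ (word-final): rule 1 targets it, but not before a voiced consonant → unchanged [u].

[zaːɡpiːzu]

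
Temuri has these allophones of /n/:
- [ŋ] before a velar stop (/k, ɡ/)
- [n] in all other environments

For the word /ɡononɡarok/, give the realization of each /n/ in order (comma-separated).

[n], [ŋ]

Occurrence 1 (position 3): no conditioning environment matches → elsewhere allophone [n].
Occurrence 2 (position 5): before a velar stop → [ŋ].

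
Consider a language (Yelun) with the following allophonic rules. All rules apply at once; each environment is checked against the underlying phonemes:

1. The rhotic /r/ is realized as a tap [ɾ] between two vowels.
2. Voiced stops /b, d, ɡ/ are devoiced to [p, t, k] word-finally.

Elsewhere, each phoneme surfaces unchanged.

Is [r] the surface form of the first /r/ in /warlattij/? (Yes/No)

/r/ (between /a/ and /l/) is in the target of rule 1 but the environment (between two vowels) is not met → [r].
The actual realization is [r], which matches [r].

Yes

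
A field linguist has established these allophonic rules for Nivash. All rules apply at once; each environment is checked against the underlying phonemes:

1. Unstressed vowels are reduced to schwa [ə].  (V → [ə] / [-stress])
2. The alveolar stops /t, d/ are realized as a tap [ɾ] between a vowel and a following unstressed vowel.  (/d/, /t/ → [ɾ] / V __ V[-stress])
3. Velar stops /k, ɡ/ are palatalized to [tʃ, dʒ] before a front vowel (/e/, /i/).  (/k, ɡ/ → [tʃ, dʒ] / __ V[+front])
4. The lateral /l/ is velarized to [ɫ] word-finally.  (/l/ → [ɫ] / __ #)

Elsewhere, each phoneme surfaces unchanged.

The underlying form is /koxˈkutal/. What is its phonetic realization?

/k/ (word-initial) fails the environment for rule 3, so it stays [k].
Rule 1 applies to /o/ (between /k/ and /x/: in an unstressed syllable) → [ə].
/x/ (between /o/ and /k/) is unaffected → [x].
/k/ (between /x/ and /u/): rule 3 targets it, but not before a front vowel → unchanged [k].
/u/ (between /k/ and /t/) is in the target of rule 1 but the environment (in an unstressed syllable) is not met → [u].
Rule 2 applies to /t/ (between /u/ and /a/: between a vowel and a following unstressed vowel) → [ɾ].
/a/ (between /t/ and /l/): in an unstressed syllable, so rule 1 applies → [ə].
/l/ (word-final) occurs word-finally → [ɫ] by rule 4.

[kəxˈkuɾəɫ]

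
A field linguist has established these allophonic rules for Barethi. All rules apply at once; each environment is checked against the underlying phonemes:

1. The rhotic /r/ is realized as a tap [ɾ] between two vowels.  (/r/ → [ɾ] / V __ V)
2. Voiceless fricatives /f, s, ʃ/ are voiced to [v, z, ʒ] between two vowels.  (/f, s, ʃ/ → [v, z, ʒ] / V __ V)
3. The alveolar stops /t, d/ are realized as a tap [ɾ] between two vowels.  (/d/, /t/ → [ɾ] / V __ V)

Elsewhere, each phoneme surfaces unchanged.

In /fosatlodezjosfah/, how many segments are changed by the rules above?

2

Segments that undergo a rule: /s/ → [z] (rule 2); /d/ → [ɾ] (rule 3).
All other segments surface unchanged.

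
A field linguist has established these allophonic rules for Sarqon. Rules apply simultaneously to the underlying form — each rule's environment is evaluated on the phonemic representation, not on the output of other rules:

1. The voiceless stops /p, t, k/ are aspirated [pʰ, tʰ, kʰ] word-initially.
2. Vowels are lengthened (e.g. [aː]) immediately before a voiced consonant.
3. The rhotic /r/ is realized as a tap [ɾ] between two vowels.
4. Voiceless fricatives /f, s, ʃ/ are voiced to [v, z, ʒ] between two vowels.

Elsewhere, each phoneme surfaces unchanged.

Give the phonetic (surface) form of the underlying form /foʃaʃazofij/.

[foʒaʒaːzoviːj]

/f/ (word-initial) fails the environment for rule 4, so it stays [f].
/o/ — between /f/ and /ʃ/; rule 2 does not apply here → [o].
/ʃ/ (between /o/ and /a/): between two vowels, so rule 4 applies → [ʒ].
/a/ (between /ʃ/ and /ʃ/): rule 2 targets it, but not before a voiced consonant → unchanged [a].
/ʃ/ (between /a/ and /a/): between two vowels, so rule 4 applies → [ʒ].
/a/ (between /ʃ/ and /z/) occurs before a voiced consonant → [aː] by rule 2.
/o/ (between /z/ and /f/) fails the environment for rule 2, so it stays [o].
/f/ (between /o/ and /i/): between two vowels, so rule 4 applies → [v].
/i/ — between /f/ and /j/, before a voiced consonant — surfaces as [iː] (rule 2).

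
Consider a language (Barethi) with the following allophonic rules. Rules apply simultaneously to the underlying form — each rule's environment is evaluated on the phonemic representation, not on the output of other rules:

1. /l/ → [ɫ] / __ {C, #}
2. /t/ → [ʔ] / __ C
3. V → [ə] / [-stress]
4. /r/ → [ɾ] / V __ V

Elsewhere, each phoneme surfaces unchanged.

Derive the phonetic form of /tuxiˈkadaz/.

[təxəˈkadəz]

/t/ (word-initial) is in the target of rule 2 but the environment (immediately before a consonant) is not met → [t].
Rule 3 applies to /u/ (between /t/ and /x/: in an unstressed syllable) → [ə].
/x/ — not in any rule's target class → [x].
/i/ — between /x/ and /k/, in an unstressed syllable — surfaces as [ə] (rule 3).
/k/ — not in any rule's target class → [k].
/a/ (between /k/ and /d/): rule 3 targets it, but not in an unstressed syllable → unchanged [a].
/d/ (between /a/ and /a/) is unaffected → [d].
/a/ — between /d/ and /z/, in an unstressed syllable — surfaces as [ə] (rule 3).
/z/ (word-final) is unaffected → [z].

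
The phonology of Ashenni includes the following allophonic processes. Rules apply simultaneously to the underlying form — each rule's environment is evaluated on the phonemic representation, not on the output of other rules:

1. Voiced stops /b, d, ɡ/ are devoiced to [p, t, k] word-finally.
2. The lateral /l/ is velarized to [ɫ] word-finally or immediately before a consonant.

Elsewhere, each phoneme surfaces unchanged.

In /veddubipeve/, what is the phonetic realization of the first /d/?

[d]

/d/ — between /e/ and /d/; rule 1 does not apply here → [d].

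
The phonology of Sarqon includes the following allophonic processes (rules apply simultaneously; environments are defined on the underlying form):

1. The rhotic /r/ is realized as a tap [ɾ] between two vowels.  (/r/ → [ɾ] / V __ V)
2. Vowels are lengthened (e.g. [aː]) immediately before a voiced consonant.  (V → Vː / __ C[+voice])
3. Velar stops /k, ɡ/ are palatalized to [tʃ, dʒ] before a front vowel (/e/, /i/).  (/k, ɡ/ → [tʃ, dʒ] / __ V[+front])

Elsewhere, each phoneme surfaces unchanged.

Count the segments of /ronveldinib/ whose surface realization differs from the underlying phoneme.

Segments that undergo a rule: /o/ → [oː] (rule 2); /e/ → [eː] (rule 2); /i/ → [iː] (rule 2); /i/ → [iː] (rule 2).
All other segments surface unchanged.

4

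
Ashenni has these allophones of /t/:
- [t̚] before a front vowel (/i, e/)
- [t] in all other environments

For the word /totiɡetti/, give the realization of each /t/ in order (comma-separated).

[t], [t̚], [t], [t̚]

Occurrence 1 (position 1): no conditioning environment matches → elsewhere allophone [t].
Occurrence 2 (position 3): before a front vowel (/i, e/) → [t̚].
Occurrence 3 (position 7): no conditioning environment matches → elsewhere allophone [t].
Occurrence 4 (position 8): before a front vowel (/i, e/) → [t̚].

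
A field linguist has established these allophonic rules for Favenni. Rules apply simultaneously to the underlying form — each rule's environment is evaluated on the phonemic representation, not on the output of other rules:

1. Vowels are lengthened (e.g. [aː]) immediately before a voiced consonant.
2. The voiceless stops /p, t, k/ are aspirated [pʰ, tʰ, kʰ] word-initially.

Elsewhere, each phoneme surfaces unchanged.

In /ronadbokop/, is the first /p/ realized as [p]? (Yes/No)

Yes

/p/ (word-final): rule 2 targets it, but not word-initially → unchanged [p].
The actual realization is [p], which matches [p].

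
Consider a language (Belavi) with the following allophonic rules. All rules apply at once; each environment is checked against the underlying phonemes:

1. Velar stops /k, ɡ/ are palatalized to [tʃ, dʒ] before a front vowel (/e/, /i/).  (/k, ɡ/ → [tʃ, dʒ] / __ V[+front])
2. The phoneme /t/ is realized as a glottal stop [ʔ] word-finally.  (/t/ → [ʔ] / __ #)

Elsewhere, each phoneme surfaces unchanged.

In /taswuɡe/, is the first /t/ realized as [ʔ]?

No

/t/ (word-initial) fails the environment for rule 2, so it stays [t].
The actual realization is [t], not [ʔ].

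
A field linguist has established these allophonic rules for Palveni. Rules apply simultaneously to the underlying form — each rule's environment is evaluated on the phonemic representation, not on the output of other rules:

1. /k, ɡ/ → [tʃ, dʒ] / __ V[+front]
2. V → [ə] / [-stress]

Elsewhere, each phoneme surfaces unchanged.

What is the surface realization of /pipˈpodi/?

[pəpˈpodə]

/p/ (word-initial): no rule targets it → [p].
/i/ (between /p/ and /p/): in an unstressed syllable, so rule 2 applies → [ə].
/p/ (between /i/ and /p/) is unaffected → [p].
/p/ stays [p].
/o/ — between /p/ and /d/; rule 2 does not apply here → [o].
/d/ (between /o/ and /i/) is unaffected → [d].
/i/ — word-final, in an unstressed syllable — surfaces as [ə] (rule 2).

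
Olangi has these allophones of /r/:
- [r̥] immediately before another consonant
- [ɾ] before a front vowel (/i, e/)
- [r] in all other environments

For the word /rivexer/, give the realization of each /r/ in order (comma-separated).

Occurrence 1 (position 1): before a front vowel (/i, e/) → [ɾ].
Occurrence 2 (position 7): no conditioning environment matches → elsewhere allophone [r].

[ɾ], [r]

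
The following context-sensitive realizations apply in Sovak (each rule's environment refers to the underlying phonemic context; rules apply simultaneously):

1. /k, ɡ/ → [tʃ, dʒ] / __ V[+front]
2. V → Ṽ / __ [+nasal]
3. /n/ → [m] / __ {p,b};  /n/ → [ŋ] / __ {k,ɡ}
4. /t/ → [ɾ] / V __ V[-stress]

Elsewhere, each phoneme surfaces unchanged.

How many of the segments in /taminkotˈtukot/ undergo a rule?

3

Segments that undergo a rule: /a/ → [ã] (rule 2); /i/ → [ĩ] (rule 2); /n/ → [ŋ] (rule 3).
All other segments surface unchanged.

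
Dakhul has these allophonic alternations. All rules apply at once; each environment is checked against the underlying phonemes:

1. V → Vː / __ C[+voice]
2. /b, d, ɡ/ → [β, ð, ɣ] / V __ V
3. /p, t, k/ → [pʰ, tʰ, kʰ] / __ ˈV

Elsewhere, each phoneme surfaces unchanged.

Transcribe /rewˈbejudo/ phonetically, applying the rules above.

/r/ stays [r].
/e/ meets the environment for rule 1 (before a voiced consonant) → [eː].
/w/ (between /e/ and /b/) is unaffected → [w].
/b/ (between /w/ and /e/) is in the target of rule 2 but the environment (between two vowels) is not met → [b].
/e/ meets the environment for rule 1 (before a voiced consonant) → [eː].
/j/ stays [j].
/u/ — between /j/ and /d/, before a voiced consonant — surfaces as [uː] (rule 1).
/d/ — between /u/ and /o/, between two vowels — surfaces as [ð] (rule 2).
/o/ (word-final) fails the environment for rule 1, so it stays [o].

[reːwˈbeːjuːðo]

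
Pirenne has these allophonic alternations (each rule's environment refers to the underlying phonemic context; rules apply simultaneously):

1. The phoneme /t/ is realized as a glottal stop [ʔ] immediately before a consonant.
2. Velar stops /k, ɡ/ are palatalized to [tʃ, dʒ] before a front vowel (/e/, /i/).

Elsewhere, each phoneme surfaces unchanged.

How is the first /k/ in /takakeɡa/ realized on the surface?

/k/ — between /a/ and /a/; rule 2 does not apply here → [k].

[k]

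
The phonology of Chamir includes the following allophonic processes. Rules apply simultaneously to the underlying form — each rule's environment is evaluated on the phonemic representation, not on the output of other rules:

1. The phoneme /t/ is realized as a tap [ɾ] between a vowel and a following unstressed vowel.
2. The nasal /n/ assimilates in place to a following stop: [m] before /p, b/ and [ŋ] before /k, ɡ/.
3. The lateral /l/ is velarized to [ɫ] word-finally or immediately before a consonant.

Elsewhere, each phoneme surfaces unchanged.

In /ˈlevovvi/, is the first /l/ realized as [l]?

/l/ (word-initial): rule 3 targets it, but not word-finally or immediately before a consonant → unchanged [l].
The actual realization is [l], which matches [l].

Yes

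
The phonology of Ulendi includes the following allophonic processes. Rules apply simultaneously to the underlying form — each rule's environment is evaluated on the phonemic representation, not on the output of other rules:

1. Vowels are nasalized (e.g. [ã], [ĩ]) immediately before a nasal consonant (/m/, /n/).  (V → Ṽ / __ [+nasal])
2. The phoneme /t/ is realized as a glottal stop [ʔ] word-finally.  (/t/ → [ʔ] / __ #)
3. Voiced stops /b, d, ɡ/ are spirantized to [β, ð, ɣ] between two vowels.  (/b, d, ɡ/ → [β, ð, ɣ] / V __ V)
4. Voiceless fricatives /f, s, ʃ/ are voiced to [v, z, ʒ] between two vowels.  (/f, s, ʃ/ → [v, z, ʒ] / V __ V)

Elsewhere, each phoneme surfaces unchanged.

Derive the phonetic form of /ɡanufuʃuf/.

[ɡãnuvuʒuf]

/ɡ/ (word-initial): rule 3 targets it, but not between two vowels → unchanged [ɡ].
Rule 1 applies to /a/ (between /ɡ/ and /n/: before a nasal consonant) → [ã].
/n/ — not in any rule's target class → [n].
/u/ — between /n/ and /f/; rule 1 does not apply here → [u].
/f/ (between /u/ and /u/): between two vowels, so rule 4 applies → [v].
/u/ (between /f/ and /ʃ/): rule 1 targets it, but not before a nasal consonant → unchanged [u].
/ʃ/ meets the environment for rule 4 (between two vowels) → [ʒ].
/u/ — between /ʃ/ and /f/; rule 1 does not apply here → [u].
/f/ — word-final; rule 4 does not apply here → [f].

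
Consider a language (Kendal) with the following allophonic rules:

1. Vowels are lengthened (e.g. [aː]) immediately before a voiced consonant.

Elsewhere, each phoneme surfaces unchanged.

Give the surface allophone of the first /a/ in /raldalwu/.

[aː]

Rule 1 applies to /a/ (between /r/ and /l/: before a voiced consonant) → [aː].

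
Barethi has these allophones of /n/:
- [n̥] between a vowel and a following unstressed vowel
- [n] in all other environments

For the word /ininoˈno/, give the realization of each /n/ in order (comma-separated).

[n̥], [n̥], [n]

Occurrence 1 (position 2): between a vowel and a following unstressed vowel → [n̥].
Occurrence 2 (position 4): between a vowel and a following unstressed vowel → [n̥].
Occurrence 3 (position 6): no conditioning environment matches → elsewhere allophone [n].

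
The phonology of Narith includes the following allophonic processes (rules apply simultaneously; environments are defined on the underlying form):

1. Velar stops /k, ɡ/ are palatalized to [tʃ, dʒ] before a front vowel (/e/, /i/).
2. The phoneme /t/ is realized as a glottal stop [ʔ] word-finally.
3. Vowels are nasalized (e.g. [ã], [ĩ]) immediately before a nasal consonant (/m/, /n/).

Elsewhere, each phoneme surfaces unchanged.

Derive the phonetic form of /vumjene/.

Rule 3 applies to /u/ (between /v/ and /m/: before a nasal consonant) → [ũ].
/e/ (between /j/ and /n/): before a nasal consonant, so rule 3 applies → [ẽ].
/e/ — word-final; rule 3 does not apply here → [e].

[vũmjẽne]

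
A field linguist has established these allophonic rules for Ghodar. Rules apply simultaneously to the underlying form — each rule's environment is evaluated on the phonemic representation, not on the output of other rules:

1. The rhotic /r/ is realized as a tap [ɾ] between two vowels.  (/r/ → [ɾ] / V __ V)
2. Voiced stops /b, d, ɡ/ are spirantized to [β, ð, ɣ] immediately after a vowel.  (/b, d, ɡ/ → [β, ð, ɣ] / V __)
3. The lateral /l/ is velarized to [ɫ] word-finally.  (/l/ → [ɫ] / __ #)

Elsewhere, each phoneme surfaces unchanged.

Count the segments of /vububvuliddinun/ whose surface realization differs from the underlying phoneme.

3

Segments that undergo a rule: /b/ → [β] (rule 2); /b/ → [β] (rule 2); /d/ → [ð] (rule 2).
All other segments surface unchanged.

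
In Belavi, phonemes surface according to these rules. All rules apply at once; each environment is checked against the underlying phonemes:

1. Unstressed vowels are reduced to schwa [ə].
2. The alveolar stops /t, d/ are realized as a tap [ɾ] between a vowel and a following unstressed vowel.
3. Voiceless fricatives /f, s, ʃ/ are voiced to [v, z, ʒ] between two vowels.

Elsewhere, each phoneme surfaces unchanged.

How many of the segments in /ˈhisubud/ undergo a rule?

3

Segments that undergo a rule: /s/ → [z] (rule 3); /u/ → [ə] (rule 1); /u/ → [ə] (rule 1).
All other segments surface unchanged.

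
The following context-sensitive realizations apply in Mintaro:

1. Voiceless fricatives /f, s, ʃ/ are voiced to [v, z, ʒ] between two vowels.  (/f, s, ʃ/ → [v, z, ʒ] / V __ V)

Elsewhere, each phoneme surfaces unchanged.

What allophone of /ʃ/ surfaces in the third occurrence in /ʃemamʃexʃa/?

[ʃ]

/ʃ/ — between /x/ and /a/; rule 1 does not apply here → [ʃ].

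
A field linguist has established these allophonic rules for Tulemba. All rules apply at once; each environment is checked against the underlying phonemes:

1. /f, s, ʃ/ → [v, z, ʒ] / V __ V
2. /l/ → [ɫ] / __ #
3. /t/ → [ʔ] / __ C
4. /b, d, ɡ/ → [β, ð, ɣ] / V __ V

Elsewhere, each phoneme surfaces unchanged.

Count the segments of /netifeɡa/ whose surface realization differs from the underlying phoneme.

2

Segments that undergo a rule: /f/ → [v] (rule 1); /ɡ/ → [ɣ] (rule 4).
All other segments surface unchanged.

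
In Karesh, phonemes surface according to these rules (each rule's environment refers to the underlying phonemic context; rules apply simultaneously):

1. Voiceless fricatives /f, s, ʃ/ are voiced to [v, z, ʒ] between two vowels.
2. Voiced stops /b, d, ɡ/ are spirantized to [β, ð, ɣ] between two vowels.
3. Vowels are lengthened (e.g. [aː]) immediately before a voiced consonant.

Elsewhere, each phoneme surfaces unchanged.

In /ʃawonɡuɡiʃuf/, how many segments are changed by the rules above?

5

Segments that undergo a rule: /a/ → [aː] (rule 3); /o/ → [oː] (rule 3); /u/ → [uː] (rule 3); /ɡ/ → [ɣ] (rule 2); /ʃ/ → [ʒ] (rule 1).
All other segments surface unchanged.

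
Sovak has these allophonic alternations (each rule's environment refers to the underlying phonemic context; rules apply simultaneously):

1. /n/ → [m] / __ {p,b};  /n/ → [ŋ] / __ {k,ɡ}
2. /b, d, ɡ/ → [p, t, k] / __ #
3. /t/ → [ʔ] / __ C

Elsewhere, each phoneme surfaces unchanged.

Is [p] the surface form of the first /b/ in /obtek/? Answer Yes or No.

No

/b/ (between /o/ and /t/) fails the environment for rule 2, so it stays [b].
The actual realization is [b], not [p].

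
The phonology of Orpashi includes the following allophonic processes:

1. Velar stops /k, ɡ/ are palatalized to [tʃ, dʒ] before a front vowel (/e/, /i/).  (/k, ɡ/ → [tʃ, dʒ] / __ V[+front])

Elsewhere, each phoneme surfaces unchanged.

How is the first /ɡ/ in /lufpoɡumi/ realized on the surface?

/ɡ/ — between /o/ and /u/; rule 1 does not apply here → [ɡ].

[ɡ]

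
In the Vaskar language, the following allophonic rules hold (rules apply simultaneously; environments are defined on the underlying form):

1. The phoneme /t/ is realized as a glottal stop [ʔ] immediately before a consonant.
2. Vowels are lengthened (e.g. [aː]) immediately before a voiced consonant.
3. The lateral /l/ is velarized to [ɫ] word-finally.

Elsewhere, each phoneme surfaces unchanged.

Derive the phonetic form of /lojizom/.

/l/ — word-initial; rule 3 does not apply here → [l].
/o/ (between /l/ and /j/) occurs before a voiced consonant → [oː] by rule 2.
/j/ (between /o/ and /i/) is unaffected → [j].
/i/ (between /j/ and /z/): before a voiced consonant, so rule 2 applies → [iː].
/z/ — not in any rule's target class → [z].
/o/ (between /z/ and /m/): before a voiced consonant, so rule 2 applies → [oː].
/m/ (word-final): no rule targets it → [m].

[loːjiːzoːm]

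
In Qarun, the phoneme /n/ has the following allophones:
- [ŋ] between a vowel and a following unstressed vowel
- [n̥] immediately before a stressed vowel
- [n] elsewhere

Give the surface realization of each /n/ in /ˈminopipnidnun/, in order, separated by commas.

[ŋ], [n], [n], [n]

Occurrence 1 (position 3): between a vowel and a following unstressed vowel → [ŋ].
Occurrence 2 (position 8): no conditioning environment matches → elsewhere allophone [n].
Occurrence 3 (position 11): no conditioning environment matches → elsewhere allophone [n].
Occurrence 4 (position 13): no conditioning environment matches → elsewhere allophone [n].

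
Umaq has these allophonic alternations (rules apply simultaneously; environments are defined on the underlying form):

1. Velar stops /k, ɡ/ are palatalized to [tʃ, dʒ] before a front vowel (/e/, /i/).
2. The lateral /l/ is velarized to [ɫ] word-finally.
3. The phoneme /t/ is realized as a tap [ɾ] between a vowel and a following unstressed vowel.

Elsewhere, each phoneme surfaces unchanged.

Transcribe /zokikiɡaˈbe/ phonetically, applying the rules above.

[zotʃitʃiɡaˈbe]

/z/ (word-initial) is unaffected → [z].
/o/ stays [o].
Rule 1 applies to /k/ (between /o/ and /i/: before a front vowel) → [tʃ].
/i/ (between /k/ and /k/): no rule targets it → [i].
/k/ (between /i/ and /i/) occurs before a front vowel → [tʃ] by rule 1.
/i/ (between /k/ and /ɡ/): no rule targets it → [i].
/ɡ/ (between /i/ and /a/): rule 1 targets it, but not before a front vowel → unchanged [ɡ].
/a/ (between /ɡ/ and /b/): no rule targets it → [a].
/b/ stays [b].
/e/ (word-final): no rule targets it → [e].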